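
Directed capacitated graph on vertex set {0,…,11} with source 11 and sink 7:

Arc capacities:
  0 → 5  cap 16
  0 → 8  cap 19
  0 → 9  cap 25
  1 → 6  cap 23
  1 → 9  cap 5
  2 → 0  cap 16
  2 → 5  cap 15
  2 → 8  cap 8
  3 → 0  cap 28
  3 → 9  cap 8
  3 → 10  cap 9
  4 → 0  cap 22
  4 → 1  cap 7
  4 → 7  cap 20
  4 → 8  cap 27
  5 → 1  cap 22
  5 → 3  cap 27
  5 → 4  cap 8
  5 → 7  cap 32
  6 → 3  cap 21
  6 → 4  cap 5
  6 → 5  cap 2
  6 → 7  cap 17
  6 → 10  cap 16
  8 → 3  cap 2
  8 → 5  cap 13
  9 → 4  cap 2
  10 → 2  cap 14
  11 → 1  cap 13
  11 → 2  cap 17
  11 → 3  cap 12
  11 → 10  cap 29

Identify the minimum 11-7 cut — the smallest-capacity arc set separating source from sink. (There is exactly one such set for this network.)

Min-cut arcs: {(10,2), (11,1), (11,2), (11,3)} (total capacity 56)

augment #1: 11→1→6→7 push 13
augment #2: 11→2→5→7 push 15
augment #3: 11→2→0→5→7 push 2
augment #4: 11→3→0→5→7 push 12
augment #5: 11→10→2→0→5→7 push 2
augment #6: 11→10→2→8→5→7 push 1
augment #7: 11→10→2→0→9→4→7 push 2
augment #8: 11→10→2→8→5→4→7 push 7
augment #9: 11→10→2→0→8→5→4→7 push 1
augment #10: 11→10→2→0→8→5→1→6→7 push 1
max flow = 56; residual-reachable set from 11 gives S-side
cut edges (S→T): {(10,2), (11,1), (11,2), (11,3)} total cap 56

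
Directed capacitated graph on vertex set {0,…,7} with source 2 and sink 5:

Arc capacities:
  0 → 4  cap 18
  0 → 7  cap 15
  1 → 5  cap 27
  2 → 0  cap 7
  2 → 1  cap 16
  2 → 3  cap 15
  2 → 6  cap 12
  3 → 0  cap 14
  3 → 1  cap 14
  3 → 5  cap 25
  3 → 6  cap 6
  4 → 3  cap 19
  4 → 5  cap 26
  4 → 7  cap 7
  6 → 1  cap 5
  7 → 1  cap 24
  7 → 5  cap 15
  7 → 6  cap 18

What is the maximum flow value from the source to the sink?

augment #1: 2→1→5 bottleneck 16, total now 16
augment #2: 2→3→5 bottleneck 15, total now 31
augment #3: 2→0→4→5 bottleneck 7, total now 38
augment #4: 2→6→1→5 bottleneck 5, total now 43

Maximum flow value: 43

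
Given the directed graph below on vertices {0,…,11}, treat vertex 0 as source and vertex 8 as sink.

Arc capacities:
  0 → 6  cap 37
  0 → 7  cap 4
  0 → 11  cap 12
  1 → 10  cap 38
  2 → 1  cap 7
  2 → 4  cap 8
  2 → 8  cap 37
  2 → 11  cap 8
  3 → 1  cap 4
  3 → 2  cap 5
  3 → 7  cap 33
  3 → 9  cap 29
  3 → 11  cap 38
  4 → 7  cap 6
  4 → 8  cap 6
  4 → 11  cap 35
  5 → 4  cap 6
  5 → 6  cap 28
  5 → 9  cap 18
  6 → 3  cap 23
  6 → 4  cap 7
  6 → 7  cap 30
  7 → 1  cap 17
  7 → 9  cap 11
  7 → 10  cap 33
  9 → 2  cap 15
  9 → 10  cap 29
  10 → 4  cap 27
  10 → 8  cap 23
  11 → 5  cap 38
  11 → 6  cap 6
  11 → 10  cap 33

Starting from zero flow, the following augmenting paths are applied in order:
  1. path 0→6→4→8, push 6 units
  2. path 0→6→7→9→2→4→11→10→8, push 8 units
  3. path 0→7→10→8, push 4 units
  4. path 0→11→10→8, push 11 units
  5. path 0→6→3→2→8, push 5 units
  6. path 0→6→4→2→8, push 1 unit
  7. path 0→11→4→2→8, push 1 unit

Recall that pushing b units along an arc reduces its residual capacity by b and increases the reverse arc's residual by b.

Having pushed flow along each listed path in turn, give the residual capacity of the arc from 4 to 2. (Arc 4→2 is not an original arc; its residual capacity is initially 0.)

after path 1 (0→6→4→8, push 6): res(4,2)=0
after path 2 (0→6→7→9→2→4→11→10→8, push 8): res(4,2)=8
after path 3 (0→7→10→8, push 4): res(4,2)=8
after path 4 (0→11→10→8, push 11): res(4,2)=8
after path 5 (0→6→3→2→8, push 5): res(4,2)=8
after path 6 (0→6→4→2→8, push 1): res(4,2)=7
after path 7 (0→11→4→2→8, push 1): res(4,2)=6

Residual capacity of (4,2): 6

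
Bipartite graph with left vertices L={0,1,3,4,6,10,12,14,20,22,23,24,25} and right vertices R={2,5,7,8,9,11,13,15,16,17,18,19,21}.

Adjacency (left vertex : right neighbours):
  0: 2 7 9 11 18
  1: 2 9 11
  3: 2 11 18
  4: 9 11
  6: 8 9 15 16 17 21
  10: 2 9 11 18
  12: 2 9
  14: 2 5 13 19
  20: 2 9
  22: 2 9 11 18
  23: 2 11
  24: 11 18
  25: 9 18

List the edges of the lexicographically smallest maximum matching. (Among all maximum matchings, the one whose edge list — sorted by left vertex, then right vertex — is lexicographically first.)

|M| = 7 (so the lex-smallest maximum matching has 7 edges)
process left vertices in ascending order; for each, take the smallest-labelled available neighbour that still permits 7 edges overall, or leave it unmatched if none does
lex-smallest matching: {0-7, 1-2, 3-11, 4-9, 6-8, 10-18, 14-5}

Lex-smallest maximum matching: {(0,7), (1,2), (3,11), (4,9), (6,8), (10,18), (14,5)}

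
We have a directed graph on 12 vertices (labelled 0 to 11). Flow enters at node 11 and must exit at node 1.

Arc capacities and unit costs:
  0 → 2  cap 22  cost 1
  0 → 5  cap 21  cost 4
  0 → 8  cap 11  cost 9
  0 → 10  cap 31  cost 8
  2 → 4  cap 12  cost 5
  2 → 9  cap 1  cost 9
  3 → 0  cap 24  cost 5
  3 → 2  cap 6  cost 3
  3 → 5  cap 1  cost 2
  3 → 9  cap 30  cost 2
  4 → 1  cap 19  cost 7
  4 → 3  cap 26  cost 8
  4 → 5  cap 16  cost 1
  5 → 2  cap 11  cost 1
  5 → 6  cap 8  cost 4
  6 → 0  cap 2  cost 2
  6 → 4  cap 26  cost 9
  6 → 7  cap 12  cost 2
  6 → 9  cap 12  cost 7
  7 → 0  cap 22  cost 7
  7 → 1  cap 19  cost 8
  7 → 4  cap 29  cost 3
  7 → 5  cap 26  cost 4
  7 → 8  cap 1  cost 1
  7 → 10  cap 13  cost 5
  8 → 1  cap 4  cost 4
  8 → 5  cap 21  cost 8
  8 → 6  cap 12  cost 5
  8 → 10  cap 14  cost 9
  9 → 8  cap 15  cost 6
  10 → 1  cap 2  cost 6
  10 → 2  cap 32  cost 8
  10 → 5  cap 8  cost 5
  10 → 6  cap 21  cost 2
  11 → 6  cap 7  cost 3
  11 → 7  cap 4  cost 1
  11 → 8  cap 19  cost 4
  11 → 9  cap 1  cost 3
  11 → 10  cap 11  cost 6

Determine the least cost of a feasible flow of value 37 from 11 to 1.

Minimum cost for 37 units: 642

shortest-cost path #1: 11→7→8→1 push 1 @ unit cost 6 (adds 6)
shortest-cost path #2: 11→8→1 push 3 @ unit cost 8 (adds 24)
shortest-cost path #3: 11→7→1 push 3 @ unit cost 9 (adds 27)
shortest-cost path #4: 11→8→7→1 push 1 @ unit cost 11 (adds 11)
shortest-cost path #5: 11→10→1 push 2 @ unit cost 12 (adds 24)
shortest-cost path #6: 11→6→7→1 push 7 @ unit cost 13 (adds 91)
shortest-cost path #7: 11→10→6→7→1 push 5 @ unit cost 18 (adds 90)
shortest-cost path #8: 11→10→6→0→2→4→1 push 2 @ unit cost 23 (adds 46)
shortest-cost path #9: 11→10→6→4→1 push 2 @ unit cost 24 (adds 48)
shortest-cost path #10: 11→8→6→4→1 push 11 @ unit cost 25 (adds 275)
total cost = 642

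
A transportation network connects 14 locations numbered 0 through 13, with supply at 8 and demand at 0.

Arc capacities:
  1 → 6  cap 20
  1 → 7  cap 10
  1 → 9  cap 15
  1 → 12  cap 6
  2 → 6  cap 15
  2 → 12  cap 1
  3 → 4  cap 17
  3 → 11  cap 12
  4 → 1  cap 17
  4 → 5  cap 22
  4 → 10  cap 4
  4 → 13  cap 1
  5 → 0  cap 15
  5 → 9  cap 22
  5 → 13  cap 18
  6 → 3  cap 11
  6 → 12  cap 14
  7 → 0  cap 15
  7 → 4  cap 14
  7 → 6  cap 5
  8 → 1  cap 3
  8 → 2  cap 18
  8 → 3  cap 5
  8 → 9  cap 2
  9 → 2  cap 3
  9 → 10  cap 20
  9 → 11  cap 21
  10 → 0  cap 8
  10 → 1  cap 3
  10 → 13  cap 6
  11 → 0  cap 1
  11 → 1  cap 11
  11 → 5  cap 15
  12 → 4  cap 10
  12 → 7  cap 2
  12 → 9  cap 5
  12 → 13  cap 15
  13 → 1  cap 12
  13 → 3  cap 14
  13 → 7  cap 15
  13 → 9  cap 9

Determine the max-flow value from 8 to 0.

augment #1: 8→1→7→0 bottleneck 3, total now 3
augment #2: 8→3→11→0 bottleneck 1, total now 4
augment #3: 8→9→10→0 bottleneck 2, total now 6
augment #4: 8→2→12→7→0 bottleneck 1, total now 7
augment #5: 8→3→4→5→0 bottleneck 4, total now 11
augment #6: 8→2→6→12→7→0 bottleneck 1, total now 12
augment #7: 8→2→6→3→4→5→0 bottleneck 11, total now 23
augment #8: 8→2→6→12→4→10→0 bottleneck 3, total now 26

Maximum flow value: 26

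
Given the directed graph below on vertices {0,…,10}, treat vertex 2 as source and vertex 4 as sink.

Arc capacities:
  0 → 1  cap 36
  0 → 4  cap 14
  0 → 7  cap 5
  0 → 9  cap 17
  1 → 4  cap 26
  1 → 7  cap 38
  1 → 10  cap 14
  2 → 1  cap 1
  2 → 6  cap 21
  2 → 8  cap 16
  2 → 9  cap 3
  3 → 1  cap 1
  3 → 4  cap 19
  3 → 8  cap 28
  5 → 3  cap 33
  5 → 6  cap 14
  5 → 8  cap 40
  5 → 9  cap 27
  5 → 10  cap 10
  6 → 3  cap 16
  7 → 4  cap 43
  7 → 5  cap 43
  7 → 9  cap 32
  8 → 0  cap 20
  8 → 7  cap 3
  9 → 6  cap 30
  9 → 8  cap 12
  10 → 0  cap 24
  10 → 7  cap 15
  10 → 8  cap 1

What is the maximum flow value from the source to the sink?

Maximum flow value: 36

augment #1: 2→1→4 bottleneck 1, total now 1
augment #2: 2→6→3→4 bottleneck 16, total now 17
augment #3: 2→8→0→4 bottleneck 14, total now 31
augment #4: 2→8→7→4 bottleneck 2, total now 33
augment #5: 2→9→8→7→4 bottleneck 1, total now 34
augment #6: 2→9→8→0→1→4 bottleneck 2, total now 36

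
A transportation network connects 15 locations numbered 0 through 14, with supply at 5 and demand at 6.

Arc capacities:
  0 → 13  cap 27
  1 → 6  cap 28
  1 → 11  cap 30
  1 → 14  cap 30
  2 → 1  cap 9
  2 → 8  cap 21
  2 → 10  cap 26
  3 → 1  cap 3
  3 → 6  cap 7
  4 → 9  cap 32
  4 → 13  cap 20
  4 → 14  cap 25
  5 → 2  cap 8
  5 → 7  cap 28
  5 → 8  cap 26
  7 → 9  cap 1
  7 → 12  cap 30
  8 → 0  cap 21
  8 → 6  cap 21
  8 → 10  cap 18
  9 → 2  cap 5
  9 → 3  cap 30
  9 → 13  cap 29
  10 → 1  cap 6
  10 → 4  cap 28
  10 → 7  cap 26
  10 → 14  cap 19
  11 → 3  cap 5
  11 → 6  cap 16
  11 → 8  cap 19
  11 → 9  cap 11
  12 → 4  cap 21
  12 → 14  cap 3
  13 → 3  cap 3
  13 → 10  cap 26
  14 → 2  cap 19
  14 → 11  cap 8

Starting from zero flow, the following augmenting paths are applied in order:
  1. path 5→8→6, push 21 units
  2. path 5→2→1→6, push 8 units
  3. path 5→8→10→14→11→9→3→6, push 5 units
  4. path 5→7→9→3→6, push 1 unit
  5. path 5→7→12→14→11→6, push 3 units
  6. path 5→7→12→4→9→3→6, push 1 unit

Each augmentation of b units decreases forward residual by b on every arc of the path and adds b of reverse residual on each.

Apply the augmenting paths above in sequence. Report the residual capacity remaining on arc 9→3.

after path 1 (5→8→6, push 21): res(9,3)=30
after path 2 (5→2→1→6, push 8): res(9,3)=30
after path 3 (5→8→10→14→11→9→3→6, push 5): res(9,3)=25
after path 4 (5→7→9→3→6, push 1): res(9,3)=24
after path 5 (5→7→12→14→11→6, push 3): res(9,3)=24
after path 6 (5→7→12→4→9→3→6, push 1): res(9,3)=23

Residual capacity of (9,3): 23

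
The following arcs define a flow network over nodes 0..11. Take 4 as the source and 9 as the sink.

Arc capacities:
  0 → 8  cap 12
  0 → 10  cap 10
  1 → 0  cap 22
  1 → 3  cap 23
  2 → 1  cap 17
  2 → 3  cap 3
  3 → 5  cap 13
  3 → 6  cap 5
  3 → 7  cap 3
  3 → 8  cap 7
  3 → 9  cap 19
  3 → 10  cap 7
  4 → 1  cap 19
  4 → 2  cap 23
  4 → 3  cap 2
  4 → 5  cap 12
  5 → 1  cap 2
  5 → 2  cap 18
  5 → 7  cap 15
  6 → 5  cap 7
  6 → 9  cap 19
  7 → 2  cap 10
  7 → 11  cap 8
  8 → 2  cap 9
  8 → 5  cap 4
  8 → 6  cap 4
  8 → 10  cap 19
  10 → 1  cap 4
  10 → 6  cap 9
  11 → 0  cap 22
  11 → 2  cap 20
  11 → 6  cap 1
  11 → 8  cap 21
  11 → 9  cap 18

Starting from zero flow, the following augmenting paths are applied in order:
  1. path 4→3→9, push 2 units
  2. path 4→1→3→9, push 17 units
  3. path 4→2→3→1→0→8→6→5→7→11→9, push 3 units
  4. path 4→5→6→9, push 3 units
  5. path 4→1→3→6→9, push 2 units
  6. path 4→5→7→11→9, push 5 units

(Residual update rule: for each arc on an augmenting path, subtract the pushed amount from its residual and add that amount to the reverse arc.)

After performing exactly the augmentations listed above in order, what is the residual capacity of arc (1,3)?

Residual capacity of (1,3): 7

after path 1 (4→3→9, push 2): res(1,3)=23
after path 2 (4→1→3→9, push 17): res(1,3)=6
after path 3 (4→2→3→1→0→8→6→5→7→11→9, push 3): res(1,3)=9
after path 4 (4→5→6→9, push 3): res(1,3)=9
after path 5 (4→1→3→6→9, push 2): res(1,3)=7
after path 6 (4→5→7→11→9, push 5): res(1,3)=7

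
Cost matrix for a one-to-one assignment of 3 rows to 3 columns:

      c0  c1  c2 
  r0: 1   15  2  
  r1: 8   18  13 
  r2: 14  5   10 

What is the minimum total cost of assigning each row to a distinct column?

optimal assignment: row0→col2 (cost 2), row1→col0 (cost 8), row2→col1 (cost 5)
total = 2 + 8 + 5 = 15

Minimum assignment cost: 15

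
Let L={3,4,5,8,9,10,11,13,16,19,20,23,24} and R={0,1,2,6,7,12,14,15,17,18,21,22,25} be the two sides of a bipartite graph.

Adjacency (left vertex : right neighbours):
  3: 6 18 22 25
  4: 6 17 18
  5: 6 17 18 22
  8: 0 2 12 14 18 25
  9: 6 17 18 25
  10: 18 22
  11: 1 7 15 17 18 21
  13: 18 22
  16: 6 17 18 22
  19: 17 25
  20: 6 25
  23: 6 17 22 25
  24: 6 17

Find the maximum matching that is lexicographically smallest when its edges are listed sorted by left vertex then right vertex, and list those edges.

Lex-smallest maximum matching: {(3,6), (4,17), (5,18), (8,0), (9,25), (10,22), (11,1)}

|M| = 7 (so the lex-smallest maximum matching has 7 edges)
process left vertices in ascending order; for each, take the smallest-labelled available neighbour that still permits 7 edges overall, or leave it unmatched if none does
lex-smallest matching: {3-6, 4-17, 5-18, 8-0, 9-25, 10-22, 11-1}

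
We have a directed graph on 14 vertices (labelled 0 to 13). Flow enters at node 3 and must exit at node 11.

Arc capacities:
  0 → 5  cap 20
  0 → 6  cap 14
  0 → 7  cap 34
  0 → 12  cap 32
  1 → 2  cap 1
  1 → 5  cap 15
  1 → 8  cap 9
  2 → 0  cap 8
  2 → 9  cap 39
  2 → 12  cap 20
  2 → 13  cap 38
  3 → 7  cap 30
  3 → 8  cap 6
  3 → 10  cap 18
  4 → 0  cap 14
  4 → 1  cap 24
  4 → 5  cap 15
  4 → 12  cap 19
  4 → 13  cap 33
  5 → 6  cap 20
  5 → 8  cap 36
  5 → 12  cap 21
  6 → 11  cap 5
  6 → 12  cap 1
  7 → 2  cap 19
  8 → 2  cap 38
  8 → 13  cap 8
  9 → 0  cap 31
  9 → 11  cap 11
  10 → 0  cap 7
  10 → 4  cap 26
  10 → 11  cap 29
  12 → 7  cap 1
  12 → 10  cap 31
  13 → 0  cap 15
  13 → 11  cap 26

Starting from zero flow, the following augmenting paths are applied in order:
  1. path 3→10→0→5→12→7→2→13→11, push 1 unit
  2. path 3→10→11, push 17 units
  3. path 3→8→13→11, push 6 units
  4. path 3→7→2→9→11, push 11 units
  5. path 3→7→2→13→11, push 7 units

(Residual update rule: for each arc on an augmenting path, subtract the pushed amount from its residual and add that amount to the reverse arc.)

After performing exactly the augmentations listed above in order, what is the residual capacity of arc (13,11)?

Residual capacity of (13,11): 12

after path 1 (3→10→0→5→12→7→2→13→11, push 1): res(13,11)=25
after path 2 (3→10→11, push 17): res(13,11)=25
after path 3 (3→8→13→11, push 6): res(13,11)=19
after path 4 (3→7→2→9→11, push 11): res(13,11)=19
after path 5 (3→7→2→13→11, push 7): res(13,11)=12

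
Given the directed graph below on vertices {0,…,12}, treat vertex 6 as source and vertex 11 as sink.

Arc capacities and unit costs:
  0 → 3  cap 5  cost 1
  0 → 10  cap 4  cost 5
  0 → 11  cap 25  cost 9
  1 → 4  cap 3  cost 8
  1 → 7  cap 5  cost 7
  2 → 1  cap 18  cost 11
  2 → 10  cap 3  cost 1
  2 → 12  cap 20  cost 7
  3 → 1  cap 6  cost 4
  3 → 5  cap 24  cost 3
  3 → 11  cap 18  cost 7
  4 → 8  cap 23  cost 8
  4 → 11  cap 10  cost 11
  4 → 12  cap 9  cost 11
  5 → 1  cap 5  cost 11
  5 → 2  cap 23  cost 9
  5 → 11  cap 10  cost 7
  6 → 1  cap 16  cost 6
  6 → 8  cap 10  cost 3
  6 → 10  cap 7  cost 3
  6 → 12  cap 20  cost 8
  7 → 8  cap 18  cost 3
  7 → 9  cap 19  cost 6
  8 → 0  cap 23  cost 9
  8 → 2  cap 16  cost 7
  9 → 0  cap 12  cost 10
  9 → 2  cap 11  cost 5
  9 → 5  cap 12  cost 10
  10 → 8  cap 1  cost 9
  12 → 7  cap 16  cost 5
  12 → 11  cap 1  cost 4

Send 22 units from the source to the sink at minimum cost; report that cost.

Minimum cost for 22 units: 560

shortest-cost path #1: 6→12→11 push 1 @ unit cost 12 (adds 12)
shortest-cost path #2: 6→8→0→3→11 push 5 @ unit cost 20 (adds 100)
shortest-cost path #3: 6→8→0→11 push 5 @ unit cost 21 (adds 105)
shortest-cost path #4: 6→1→4→11 push 3 @ unit cost 25 (adds 75)
shortest-cost path #5: 6→10→8→0→11 push 1 @ unit cost 30 (adds 30)
shortest-cost path #6: 6→12→7→8→0→11 push 7 @ unit cost 34 (adds 238)
total cost = 560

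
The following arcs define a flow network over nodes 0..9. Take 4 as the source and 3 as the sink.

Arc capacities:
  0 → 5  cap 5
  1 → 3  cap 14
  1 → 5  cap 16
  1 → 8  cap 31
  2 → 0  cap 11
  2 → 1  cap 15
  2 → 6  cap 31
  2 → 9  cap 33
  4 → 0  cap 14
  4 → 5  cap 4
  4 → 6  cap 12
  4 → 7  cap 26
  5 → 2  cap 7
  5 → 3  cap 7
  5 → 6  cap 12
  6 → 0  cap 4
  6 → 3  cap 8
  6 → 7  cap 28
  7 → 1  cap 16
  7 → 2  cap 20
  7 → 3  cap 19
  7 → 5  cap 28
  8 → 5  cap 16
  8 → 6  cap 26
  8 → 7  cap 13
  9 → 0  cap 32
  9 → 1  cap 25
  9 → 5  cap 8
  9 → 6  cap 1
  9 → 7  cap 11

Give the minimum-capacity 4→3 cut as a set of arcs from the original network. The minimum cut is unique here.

augment #1: 4→5→3 push 4
augment #2: 4→6→3 push 8
augment #3: 4→7→3 push 19
augment #4: 4→0→5→3 push 3
augment #5: 4→7→1→3 push 7
augment #6: 4→6→7→1→3 push 4
augment #7: 4→0→5→2→1→3 push 2
max flow = 47; residual-reachable set from 4 gives S-side
cut edges (S→T): {(0,5), (4,5), (4,6), (4,7)} total cap 47

Min-cut arcs: {(0,5), (4,5), (4,6), (4,7)} (total capacity 47)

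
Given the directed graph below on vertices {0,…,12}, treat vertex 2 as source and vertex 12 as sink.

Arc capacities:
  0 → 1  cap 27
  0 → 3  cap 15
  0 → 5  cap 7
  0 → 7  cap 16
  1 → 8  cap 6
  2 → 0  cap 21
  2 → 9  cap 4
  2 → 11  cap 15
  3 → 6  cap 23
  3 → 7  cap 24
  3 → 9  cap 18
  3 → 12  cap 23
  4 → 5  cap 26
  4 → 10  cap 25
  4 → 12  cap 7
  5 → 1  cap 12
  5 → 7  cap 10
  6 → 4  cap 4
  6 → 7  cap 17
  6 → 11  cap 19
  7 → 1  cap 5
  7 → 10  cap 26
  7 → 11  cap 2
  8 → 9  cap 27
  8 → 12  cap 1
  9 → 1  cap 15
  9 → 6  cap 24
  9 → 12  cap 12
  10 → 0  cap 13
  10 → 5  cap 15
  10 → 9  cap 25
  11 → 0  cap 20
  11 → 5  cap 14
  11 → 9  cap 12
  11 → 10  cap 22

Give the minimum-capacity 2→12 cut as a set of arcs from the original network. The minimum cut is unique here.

Min-cut arcs: {(0,3), (6,4), (8,12), (9,12)} (total capacity 32)

augment #1: 2→9→12 push 4
augment #2: 2→0→3→12 push 15
augment #3: 2→11→9→12 push 8
augment #4: 2→0→1→8→12 push 1
augment #5: 2→11→9→6→4→12 push 4
max flow = 32; residual-reachable set from 2 gives S-side
cut edges (S→T): {(0,3), (6,4), (8,12), (9,12)} total cap 32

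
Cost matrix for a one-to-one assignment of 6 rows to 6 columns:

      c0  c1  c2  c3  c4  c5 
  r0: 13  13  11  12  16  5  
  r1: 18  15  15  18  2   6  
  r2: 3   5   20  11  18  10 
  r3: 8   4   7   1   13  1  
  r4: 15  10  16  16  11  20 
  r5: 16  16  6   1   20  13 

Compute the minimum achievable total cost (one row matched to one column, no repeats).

optimal assignment: row0→col5 (cost 5), row1→col4 (cost 2), row2→col0 (cost 3), row3→col3 (cost 1), row4→col1 (cost 10), row5→col2 (cost 6)
total = 5 + 2 + 3 + 1 + 10 + 6 = 27

Minimum assignment cost: 27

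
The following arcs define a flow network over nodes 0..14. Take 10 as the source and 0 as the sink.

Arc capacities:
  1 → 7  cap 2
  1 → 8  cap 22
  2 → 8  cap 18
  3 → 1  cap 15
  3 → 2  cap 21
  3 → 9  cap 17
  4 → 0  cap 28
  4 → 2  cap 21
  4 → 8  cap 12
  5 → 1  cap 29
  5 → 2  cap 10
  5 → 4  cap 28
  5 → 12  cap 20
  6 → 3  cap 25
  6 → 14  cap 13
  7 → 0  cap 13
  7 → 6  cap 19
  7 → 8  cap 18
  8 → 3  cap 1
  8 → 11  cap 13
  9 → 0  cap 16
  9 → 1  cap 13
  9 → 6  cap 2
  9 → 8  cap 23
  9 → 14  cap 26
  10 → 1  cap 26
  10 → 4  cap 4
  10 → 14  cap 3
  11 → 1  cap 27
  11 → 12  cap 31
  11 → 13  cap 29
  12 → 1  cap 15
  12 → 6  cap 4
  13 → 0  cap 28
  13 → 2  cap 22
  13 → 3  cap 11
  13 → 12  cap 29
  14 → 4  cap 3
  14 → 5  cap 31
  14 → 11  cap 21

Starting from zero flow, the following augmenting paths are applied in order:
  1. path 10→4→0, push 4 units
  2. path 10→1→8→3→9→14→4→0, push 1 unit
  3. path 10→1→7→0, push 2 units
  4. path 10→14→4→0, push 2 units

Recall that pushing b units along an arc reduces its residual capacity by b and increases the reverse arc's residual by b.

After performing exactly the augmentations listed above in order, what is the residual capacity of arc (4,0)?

Residual capacity of (4,0): 21

after path 1 (10→4→0, push 4): res(4,0)=24
after path 2 (10→1→8→3→9→14→4→0, push 1): res(4,0)=23
after path 3 (10→1→7→0, push 2): res(4,0)=23
after path 4 (10→14→4→0, push 2): res(4,0)=21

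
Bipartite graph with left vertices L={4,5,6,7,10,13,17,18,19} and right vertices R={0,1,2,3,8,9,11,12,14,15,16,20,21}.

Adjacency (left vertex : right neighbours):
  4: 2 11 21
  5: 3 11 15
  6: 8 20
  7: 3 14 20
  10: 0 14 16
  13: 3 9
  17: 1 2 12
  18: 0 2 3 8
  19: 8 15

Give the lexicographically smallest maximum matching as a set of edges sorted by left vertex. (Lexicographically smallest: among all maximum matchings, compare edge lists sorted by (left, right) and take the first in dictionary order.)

|M| = 9 (so the lex-smallest maximum matching has 9 edges)
process left vertices in ascending order; for each, take the smallest-labelled available neighbour that still permits 9 edges overall, or leave it unmatched if none does
lex-smallest matching: {4-2, 5-3, 6-8, 7-14, 10-16, 13-9, 17-1, 18-0, 19-15}

Lex-smallest maximum matching: {(4,2), (5,3), (6,8), (7,14), (10,16), (13,9), (17,1), (18,0), (19,15)}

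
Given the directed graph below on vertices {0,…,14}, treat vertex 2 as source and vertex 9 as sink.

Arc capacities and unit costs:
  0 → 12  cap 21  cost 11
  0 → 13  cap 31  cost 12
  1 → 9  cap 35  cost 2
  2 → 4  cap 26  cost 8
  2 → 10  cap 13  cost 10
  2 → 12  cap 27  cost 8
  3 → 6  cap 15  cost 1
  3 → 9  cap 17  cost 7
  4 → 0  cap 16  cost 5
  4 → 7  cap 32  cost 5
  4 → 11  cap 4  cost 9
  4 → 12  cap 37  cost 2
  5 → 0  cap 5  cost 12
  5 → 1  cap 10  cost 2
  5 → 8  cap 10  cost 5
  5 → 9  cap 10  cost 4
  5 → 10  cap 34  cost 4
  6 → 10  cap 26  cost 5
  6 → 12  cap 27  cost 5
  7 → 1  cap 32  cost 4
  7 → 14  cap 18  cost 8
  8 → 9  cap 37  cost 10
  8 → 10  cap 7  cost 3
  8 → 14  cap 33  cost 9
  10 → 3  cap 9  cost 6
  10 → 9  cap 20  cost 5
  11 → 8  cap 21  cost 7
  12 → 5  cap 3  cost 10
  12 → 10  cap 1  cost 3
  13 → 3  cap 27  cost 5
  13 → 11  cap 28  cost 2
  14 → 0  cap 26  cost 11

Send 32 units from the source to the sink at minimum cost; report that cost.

shortest-cost path #1: 2→10→9 push 13 @ unit cost 15 (adds 195)
shortest-cost path #2: 2→12→10→9 push 1 @ unit cost 16 (adds 16)
shortest-cost path #3: 2→4→7→1→9 push 18 @ unit cost 19 (adds 342)
total cost = 553

Minimum cost for 32 units: 553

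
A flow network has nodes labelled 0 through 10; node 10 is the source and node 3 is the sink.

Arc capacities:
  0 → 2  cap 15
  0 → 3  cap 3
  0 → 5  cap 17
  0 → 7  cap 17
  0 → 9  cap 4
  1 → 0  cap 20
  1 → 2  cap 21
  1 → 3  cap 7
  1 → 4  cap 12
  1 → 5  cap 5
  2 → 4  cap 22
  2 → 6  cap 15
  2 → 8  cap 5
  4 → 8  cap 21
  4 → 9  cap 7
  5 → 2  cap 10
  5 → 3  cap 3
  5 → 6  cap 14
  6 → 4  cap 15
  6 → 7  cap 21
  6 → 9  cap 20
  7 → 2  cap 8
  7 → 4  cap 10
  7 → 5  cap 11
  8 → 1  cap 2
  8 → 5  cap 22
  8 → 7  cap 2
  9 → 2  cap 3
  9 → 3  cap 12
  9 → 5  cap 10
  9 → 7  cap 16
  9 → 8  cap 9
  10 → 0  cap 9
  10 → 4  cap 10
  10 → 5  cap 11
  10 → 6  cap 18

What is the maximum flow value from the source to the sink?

Maximum flow value: 20

augment #1: 10→0→3 bottleneck 3, total now 3
augment #2: 10→5→3 bottleneck 3, total now 6
augment #3: 10→0→9→3 bottleneck 4, total now 10
augment #4: 10→4→9→3 bottleneck 7, total now 17
augment #5: 10→6→9→3 bottleneck 1, total now 18
augment #6: 10→4→8→1→3 bottleneck 2, total now 20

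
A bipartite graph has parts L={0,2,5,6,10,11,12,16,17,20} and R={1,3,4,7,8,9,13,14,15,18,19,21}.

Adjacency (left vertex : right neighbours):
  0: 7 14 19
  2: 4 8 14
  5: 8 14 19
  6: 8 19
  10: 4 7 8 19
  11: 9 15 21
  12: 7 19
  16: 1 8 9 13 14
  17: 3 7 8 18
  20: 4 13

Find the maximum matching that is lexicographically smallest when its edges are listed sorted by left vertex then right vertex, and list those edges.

|M| = 9 (so the lex-smallest maximum matching has 9 edges)
process left vertices in ascending order; for each, take the smallest-labelled available neighbour that still permits 9 edges overall, or leave it unmatched if none does
lex-smallest matching: {0-7, 2-4, 5-14, 6-8, 10-19, 11-9, 16-1, 17-3, 20-13}

Lex-smallest maximum matching: {(0,7), (2,4), (5,14), (6,8), (10,19), (11,9), (16,1), (17,3), (20,13)}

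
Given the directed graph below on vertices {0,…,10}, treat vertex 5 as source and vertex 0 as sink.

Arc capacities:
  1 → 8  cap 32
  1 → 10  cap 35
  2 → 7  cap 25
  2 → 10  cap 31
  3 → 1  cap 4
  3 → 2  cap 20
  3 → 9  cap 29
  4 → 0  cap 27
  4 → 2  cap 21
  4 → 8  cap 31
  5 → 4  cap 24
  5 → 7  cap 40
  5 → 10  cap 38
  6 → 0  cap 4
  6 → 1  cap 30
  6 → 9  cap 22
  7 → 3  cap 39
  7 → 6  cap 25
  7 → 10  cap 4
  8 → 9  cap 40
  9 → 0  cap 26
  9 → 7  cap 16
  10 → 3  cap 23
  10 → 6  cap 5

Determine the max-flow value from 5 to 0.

augment #1: 5→4→0 bottleneck 24, total now 24
augment #2: 5→7→6→0 bottleneck 4, total now 28
augment #3: 5→7→3→9→0 bottleneck 26, total now 54

Maximum flow value: 54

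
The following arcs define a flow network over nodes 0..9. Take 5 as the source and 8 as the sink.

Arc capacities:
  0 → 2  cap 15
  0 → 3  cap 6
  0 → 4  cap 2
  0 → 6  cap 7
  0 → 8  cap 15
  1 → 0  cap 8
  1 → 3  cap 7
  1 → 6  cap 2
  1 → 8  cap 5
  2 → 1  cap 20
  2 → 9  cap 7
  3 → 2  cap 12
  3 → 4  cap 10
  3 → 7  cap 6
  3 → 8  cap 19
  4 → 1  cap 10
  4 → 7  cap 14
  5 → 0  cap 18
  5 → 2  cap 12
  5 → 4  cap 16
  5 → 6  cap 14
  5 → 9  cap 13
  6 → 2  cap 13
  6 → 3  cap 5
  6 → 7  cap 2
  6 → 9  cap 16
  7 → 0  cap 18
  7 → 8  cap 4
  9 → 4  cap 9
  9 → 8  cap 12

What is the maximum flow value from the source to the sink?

augment #1: 5→0→8 bottleneck 15, total now 15
augment #2: 5→9→8 bottleneck 12, total now 27
augment #3: 5→0→3→8 bottleneck 3, total now 30
augment #4: 5→2→1→8 bottleneck 5, total now 35
augment #5: 5→4→7→8 bottleneck 4, total now 39
augment #6: 5→6→3→8 bottleneck 5, total now 44
augment #7: 5→2→1→3→8 bottleneck 7, total now 51
augment #8: 5→4→1→0→3→8 bottleneck 3, total now 54

Maximum flow value: 54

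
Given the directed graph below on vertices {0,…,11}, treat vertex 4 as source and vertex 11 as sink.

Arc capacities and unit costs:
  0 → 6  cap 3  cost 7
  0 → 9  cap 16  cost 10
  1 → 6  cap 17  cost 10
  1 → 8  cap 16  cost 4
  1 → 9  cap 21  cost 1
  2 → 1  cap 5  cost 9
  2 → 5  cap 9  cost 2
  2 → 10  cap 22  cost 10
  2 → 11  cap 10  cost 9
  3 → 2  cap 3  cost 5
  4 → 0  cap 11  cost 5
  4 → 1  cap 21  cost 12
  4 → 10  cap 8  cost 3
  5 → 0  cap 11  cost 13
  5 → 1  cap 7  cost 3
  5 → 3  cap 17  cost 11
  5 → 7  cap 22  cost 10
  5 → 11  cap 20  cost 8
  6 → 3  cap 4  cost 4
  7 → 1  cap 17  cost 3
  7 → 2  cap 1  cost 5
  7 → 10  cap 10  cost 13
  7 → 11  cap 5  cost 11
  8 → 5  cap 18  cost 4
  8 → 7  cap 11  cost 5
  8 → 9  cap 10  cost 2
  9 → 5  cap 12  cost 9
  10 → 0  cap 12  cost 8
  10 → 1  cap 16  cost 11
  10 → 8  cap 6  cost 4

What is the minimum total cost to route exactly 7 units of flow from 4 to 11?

Minimum cost for 7 units: 142

shortest-cost path #1: 4→10→8→5→11 push 6 @ unit cost 19 (adds 114)
shortest-cost path #2: 4→1→8→5→11 push 1 @ unit cost 28 (adds 28)
total cost = 142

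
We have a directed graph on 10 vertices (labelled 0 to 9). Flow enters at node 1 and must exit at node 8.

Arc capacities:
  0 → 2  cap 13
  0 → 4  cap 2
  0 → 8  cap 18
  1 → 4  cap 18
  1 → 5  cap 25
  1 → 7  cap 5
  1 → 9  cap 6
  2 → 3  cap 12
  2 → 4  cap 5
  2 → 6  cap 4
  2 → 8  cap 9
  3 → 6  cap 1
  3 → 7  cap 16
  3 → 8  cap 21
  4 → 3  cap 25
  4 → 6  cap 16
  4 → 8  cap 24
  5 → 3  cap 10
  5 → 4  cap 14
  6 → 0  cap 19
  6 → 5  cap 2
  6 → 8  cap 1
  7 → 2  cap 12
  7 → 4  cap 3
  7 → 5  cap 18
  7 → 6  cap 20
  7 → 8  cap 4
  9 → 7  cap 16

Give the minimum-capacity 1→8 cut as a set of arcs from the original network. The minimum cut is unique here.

augment #1: 1→4→8 push 18
augment #2: 1→7→8 push 4
augment #3: 1→5→3→8 push 10
augment #4: 1→5→4→8 push 6
augment #5: 1→7→2→8 push 1
augment #6: 1→5→4→3→8 push 8
augment #7: 1→9→7→2→8 push 6
max flow = 53; residual-reachable set from 1 gives S-side
cut edges (S→T): {(1,4), (1,7), (1,9), (5,3), (5,4)} total cap 53

Min-cut arcs: {(1,4), (1,7), (1,9), (5,3), (5,4)} (total capacity 53)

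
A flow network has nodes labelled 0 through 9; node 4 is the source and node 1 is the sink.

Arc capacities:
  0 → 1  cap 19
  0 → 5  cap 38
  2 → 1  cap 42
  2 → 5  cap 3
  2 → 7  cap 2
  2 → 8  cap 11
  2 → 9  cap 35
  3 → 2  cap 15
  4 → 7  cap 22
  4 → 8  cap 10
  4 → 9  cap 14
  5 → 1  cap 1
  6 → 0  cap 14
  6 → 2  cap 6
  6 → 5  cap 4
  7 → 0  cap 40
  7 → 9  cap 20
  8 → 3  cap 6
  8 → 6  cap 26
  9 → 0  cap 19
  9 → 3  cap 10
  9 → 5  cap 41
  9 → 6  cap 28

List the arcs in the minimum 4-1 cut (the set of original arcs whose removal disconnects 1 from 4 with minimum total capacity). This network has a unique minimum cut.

Min-cut arcs: {(0,1), (3,2), (5,1), (6,2)} (total capacity 41)

augment #1: 4→7→0→1 push 19
augment #2: 4→9→5→1 push 1
augment #3: 4→8→3→2→1 push 6
augment #4: 4→8→6→2→1 push 4
augment #5: 4→9→3→2→1 push 9
augment #6: 4→9→6→2→1 push 2
max flow = 41; residual-reachable set from 4 gives S-side
cut edges (S→T): {(0,1), (3,2), (5,1), (6,2)} total cap 41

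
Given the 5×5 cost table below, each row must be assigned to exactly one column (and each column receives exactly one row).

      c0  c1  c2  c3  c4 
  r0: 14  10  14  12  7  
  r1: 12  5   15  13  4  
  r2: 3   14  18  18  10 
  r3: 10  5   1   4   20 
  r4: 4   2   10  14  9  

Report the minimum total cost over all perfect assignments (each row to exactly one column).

optimal assignment: row0→col3 (cost 12), row1→col4 (cost 4), row2→col0 (cost 3), row3→col2 (cost 1), row4→col1 (cost 2)
total = 12 + 4 + 3 + 1 + 2 = 22

Minimum assignment cost: 22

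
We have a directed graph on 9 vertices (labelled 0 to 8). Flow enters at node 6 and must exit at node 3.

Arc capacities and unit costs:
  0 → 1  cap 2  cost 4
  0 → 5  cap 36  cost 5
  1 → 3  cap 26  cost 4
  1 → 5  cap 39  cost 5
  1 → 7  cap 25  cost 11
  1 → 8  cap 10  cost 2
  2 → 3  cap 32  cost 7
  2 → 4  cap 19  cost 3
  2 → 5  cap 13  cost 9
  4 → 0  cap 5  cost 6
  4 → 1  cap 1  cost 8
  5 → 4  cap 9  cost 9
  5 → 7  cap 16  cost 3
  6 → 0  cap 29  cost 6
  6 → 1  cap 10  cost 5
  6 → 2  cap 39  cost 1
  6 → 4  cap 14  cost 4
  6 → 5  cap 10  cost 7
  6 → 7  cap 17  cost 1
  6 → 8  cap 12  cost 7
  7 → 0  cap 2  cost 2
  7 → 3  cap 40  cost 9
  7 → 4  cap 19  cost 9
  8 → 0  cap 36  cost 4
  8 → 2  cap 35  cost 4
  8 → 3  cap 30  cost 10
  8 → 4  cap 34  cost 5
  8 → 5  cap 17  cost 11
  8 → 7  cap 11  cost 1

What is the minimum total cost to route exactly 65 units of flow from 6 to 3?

shortest-cost path #1: 6→2→3 push 32 @ unit cost 8 (adds 256)
shortest-cost path #2: 6→1→3 push 10 @ unit cost 9 (adds 90)
shortest-cost path #3: 6→7→3 push 17 @ unit cost 10 (adds 170)
shortest-cost path #4: 6→0→1→3 push 2 @ unit cost 14 (adds 28)
shortest-cost path #5: 6→4→1→3 push 1 @ unit cost 16 (adds 16)
shortest-cost path #6: 6→8→3 push 3 @ unit cost 17 (adds 51)
total cost = 611

Minimum cost for 65 units: 611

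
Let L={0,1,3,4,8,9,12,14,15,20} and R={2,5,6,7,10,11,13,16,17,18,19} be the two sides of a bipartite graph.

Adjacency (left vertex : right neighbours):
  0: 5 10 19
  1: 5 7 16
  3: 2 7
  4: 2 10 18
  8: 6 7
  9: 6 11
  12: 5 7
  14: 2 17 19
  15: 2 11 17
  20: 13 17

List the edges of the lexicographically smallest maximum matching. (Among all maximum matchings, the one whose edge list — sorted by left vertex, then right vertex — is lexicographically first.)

|M| = 10 (so the lex-smallest maximum matching has 10 edges)
process left vertices in ascending order; for each, take the smallest-labelled available neighbour that still permits 10 edges overall, or leave it unmatched if none does
lex-smallest matching: {0-5, 1-16, 3-2, 4-10, 8-6, 9-11, 12-7, 14-19, 15-17, 20-13}

Lex-smallest maximum matching: {(0,5), (1,16), (3,2), (4,10), (8,6), (9,11), (12,7), (14,19), (15,17), (20,13)}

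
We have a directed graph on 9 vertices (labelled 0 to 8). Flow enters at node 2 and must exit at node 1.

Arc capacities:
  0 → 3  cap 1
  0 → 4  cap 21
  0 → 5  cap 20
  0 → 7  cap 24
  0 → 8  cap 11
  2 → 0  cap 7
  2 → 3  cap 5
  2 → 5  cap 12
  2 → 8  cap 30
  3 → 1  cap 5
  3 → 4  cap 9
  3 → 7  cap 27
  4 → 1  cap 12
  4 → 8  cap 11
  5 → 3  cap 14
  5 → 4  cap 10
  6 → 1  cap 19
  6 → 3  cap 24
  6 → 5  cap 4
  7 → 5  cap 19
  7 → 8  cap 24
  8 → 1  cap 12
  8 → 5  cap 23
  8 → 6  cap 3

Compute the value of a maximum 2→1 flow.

augment #1: 2→3→1 bottleneck 5, total now 5
augment #2: 2→8→1 bottleneck 12, total now 17
augment #3: 2→0→4→1 bottleneck 7, total now 24
augment #4: 2→5→4→1 bottleneck 5, total now 29
augment #5: 2→8→6→1 bottleneck 3, total now 32

Maximum flow value: 32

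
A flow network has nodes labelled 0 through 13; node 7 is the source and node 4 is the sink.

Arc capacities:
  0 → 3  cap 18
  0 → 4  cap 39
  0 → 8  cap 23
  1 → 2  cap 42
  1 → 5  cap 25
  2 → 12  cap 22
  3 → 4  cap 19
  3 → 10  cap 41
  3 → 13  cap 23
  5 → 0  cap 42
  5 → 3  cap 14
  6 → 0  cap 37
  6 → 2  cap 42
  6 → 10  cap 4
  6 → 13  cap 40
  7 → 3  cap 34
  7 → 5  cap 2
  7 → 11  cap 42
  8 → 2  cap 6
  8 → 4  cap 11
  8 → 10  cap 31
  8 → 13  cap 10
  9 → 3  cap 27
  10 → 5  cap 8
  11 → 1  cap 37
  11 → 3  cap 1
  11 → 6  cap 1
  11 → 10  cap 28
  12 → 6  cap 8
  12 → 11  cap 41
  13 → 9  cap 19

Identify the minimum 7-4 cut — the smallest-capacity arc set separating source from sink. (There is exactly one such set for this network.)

augment #1: 7→3→4 push 19
augment #2: 7→5→0→4 push 2
augment #3: 7→11→6→0→4 push 1
augment #4: 7→3→10→5→0→4 push 8
augment #5: 7→11→1→5→0→4 push 25
augment #6: 7→11→1→2→12→6→0→4 push 3
augment #7: 7→11→1→2→12→6→0→8→4 push 5
max flow = 63; residual-reachable set from 7 gives S-side
cut edges (S→T): {(1,5), (3,4), (7,5), (10,5), (11,6), (12,6)} total cap 63

Min-cut arcs: {(1,5), (3,4), (7,5), (10,5), (11,6), (12,6)} (total capacity 63)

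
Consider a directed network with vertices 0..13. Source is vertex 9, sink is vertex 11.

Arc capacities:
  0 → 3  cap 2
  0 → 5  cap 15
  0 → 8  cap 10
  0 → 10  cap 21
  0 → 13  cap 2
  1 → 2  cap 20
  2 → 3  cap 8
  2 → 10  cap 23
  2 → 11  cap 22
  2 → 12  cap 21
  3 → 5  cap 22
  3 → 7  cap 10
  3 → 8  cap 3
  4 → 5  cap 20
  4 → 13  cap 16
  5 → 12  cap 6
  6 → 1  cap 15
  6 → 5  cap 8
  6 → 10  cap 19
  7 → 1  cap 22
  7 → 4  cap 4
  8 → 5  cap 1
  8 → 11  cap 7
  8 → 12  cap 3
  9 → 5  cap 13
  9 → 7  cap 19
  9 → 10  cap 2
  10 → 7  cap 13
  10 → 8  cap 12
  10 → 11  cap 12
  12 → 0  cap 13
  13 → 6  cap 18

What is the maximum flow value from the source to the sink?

augment #1: 9→10→11 bottleneck 2, total now 2
augment #2: 9→7→1→2→11 bottleneck 19, total now 21
augment #3: 9→5→12→0→8→11 bottleneck 6, total now 27

Maximum flow value: 27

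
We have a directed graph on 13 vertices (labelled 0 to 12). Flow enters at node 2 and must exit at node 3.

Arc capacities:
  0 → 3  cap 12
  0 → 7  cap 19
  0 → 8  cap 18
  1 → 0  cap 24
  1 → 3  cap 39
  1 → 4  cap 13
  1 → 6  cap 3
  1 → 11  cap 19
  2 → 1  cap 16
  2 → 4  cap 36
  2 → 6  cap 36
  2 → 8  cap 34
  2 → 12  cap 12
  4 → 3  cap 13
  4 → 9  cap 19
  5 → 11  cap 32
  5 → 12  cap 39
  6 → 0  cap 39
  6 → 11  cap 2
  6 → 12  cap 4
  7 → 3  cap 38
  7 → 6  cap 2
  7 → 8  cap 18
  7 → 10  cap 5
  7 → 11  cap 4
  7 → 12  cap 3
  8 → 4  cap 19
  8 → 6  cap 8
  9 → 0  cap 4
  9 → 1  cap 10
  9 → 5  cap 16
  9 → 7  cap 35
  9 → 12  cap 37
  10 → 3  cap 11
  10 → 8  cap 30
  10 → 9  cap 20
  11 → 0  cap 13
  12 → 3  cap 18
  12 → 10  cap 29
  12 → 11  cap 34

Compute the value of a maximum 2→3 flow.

Maximum flow value: 95

augment #1: 2→1→3 bottleneck 16, total now 16
augment #2: 2→4→3 bottleneck 13, total now 29
augment #3: 2→12→3 bottleneck 12, total now 41
augment #4: 2→6→0→3 bottleneck 12, total now 53
augment #5: 2→6→12→3 bottleneck 4, total now 57
augment #6: 2→4→9→1→3 bottleneck 10, total now 67
augment #7: 2→4→9→7→3 bottleneck 9, total now 76
augment #8: 2→6→0→7→3 bottleneck 19, total now 95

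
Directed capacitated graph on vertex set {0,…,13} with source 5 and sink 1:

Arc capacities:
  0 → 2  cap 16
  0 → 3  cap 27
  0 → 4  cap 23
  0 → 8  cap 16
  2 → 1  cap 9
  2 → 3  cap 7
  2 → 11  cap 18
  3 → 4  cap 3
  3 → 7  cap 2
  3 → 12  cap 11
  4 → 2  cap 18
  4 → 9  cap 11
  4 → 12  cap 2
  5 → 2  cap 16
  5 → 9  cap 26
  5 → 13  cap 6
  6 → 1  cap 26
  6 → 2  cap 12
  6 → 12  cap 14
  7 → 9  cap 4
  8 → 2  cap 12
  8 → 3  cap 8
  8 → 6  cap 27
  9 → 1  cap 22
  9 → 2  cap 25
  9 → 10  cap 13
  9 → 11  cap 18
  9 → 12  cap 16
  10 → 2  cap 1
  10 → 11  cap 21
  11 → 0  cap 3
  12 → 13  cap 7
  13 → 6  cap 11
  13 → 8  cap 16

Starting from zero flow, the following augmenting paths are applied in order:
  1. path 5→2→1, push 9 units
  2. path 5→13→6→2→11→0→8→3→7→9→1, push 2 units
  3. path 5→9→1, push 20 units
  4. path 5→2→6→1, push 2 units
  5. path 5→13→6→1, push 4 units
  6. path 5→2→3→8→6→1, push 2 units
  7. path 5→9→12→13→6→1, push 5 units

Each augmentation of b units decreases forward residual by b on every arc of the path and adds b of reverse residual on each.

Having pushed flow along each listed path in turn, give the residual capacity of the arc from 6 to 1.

Residual capacity of (6,1): 13

after path 1 (5→2→1, push 9): res(6,1)=26
after path 2 (5→13→6→2→11→0→8→3→7→9→1, push 2): res(6,1)=26
after path 3 (5→9→1, push 20): res(6,1)=26
after path 4 (5→2→6→1, push 2): res(6,1)=24
after path 5 (5→13→6→1, push 4): res(6,1)=20
after path 6 (5→2→3→8→6→1, push 2): res(6,1)=18
after path 7 (5→9→12→13→6→1, push 5): res(6,1)=13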